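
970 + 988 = 1958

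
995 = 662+333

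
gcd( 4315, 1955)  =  5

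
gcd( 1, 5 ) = 1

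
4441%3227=1214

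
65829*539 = 35481831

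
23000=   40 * 575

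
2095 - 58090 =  - 55995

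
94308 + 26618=120926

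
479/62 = 479/62 = 7.73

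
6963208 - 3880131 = 3083077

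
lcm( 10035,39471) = 592065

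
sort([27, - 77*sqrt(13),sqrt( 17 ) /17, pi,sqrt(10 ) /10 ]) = [ - 77 * sqrt(13),  sqrt (17 )/17,sqrt (10) /10, pi,  27 ] 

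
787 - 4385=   -  3598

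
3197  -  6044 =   -  2847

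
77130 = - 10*( - 7713)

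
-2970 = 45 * ( - 66 ) 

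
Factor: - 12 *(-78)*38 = 35568=2^4*3^2 * 13^1 *19^1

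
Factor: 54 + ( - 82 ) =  - 2^2*7^1 = -28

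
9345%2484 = 1893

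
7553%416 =65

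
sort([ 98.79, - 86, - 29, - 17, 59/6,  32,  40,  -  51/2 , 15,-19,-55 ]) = [ - 86,- 55,  -  29, - 51/2,- 19,-17,59/6,15, 32,40, 98.79]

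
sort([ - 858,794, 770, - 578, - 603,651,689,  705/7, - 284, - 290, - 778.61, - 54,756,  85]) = [ - 858,  -  778.61, - 603, - 578, - 290, -284, - 54,85,705/7,651,  689,756, 770,794]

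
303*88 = 26664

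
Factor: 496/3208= 62/401 = 2^1 * 31^1*401^( - 1 ) 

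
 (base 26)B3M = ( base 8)16560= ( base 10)7536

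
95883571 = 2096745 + 93786826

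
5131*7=35917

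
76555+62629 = 139184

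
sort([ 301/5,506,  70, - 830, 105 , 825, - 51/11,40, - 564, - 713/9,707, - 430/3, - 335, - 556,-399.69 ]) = [ - 830,-564,  -  556, - 399.69, - 335, - 430/3, - 713/9, - 51/11,40,301/5 , 70,  105,506,707,825 ] 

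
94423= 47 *2009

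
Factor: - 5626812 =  - 2^2*3^1 * 19^1 * 23^1*29^1*37^1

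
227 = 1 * 227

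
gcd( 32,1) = 1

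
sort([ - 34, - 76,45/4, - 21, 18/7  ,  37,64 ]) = [ - 76 , - 34,-21,18/7, 45/4,37, 64]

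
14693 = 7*2099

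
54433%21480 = 11473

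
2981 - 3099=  - 118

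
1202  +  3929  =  5131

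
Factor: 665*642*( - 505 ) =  - 2^1*3^1*5^2*7^1*19^1*101^1*107^1 = - 215599650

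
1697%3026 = 1697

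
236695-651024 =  - 414329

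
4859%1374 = 737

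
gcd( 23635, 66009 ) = 1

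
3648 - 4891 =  - 1243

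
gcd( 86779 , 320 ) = 1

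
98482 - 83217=15265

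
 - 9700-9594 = -19294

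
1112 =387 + 725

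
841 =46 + 795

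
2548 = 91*28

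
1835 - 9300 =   -  7465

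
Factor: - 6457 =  - 11^1 * 587^1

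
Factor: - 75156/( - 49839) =25052/16613 =2^2 * 37^(  -  1)*449^( - 1) *6263^1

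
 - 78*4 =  - 312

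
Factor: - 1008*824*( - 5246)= 2^8  *  3^2 * 7^1*43^1 * 61^1*103^1 = 4357285632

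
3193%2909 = 284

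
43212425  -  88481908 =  - 45269483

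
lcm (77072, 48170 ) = 385360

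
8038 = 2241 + 5797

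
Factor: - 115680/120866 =-57840/60433 = - 2^4*3^1*5^1*223^( - 1 )*241^1*271^ ( - 1 )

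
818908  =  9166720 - 8347812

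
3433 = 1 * 3433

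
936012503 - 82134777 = 853877726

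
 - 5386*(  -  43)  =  231598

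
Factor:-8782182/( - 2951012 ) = 4391091/1475506 = 2^ (-1 )*3^4 * 23^1*2357^1* 737753^( - 1 )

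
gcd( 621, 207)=207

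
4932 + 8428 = 13360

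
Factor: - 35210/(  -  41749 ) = 2^1*5^1*7^1*83^(-1 )= 70/83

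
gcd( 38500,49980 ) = 140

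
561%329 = 232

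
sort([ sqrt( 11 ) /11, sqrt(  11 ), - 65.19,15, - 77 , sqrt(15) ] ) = [ - 77,-65.19,sqrt ( 11) /11,sqrt( 11), sqrt(15 ) , 15]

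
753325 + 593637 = 1346962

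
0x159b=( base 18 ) H15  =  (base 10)5531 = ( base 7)22061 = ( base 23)aab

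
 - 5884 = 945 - 6829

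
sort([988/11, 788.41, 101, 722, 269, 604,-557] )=[-557, 988/11, 101,269,604 , 722, 788.41]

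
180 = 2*90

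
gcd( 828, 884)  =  4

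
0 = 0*( - 56384)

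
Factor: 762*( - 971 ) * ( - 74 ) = 54752748 = 2^2*3^1*37^1*127^1*971^1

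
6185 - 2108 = 4077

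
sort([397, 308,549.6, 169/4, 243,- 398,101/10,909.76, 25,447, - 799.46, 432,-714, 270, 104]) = [-799.46, - 714, - 398,101/10,25, 169/4,104, 243,270 , 308, 397,432, 447,549.6,909.76]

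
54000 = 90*600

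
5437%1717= 286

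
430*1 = 430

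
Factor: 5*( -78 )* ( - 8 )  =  3120 = 2^4 * 3^1* 5^1 * 13^1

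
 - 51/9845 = - 1  +  9794/9845 =- 0.01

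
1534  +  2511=4045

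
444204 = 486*914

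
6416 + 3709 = 10125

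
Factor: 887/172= 2^( - 2) * 43^(-1)*887^1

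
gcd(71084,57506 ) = 2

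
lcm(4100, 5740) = 28700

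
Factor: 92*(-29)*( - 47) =2^2*23^1*29^1*47^1= 125396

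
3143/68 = 46 + 15/68 = 46.22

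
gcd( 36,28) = 4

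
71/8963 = 71/8963= 0.01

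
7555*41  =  309755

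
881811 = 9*97979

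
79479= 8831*9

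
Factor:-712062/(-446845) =41886/26285 = 2^1*3^2*5^( - 1)*7^(-1)*13^1*179^1*751^ ( - 1 ) 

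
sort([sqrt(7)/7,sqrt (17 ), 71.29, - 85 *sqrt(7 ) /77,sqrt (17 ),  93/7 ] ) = [ - 85*sqrt(7 ) /77 , sqrt(7 )/7, sqrt( 17 ),sqrt(17),93/7,71.29] 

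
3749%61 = 28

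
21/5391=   7/1797 = 0.00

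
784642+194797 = 979439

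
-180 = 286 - 466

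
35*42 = 1470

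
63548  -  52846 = 10702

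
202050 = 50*4041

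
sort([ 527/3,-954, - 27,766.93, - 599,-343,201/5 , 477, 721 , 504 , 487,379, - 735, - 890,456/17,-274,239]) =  [ - 954, - 890,  -  735,-599, - 343,  -  274, - 27,456/17,201/5,527/3,239,379,477,487, 504, 721,766.93]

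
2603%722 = 437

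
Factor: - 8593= -13^1 * 661^1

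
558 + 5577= 6135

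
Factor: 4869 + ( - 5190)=-321  =  - 3^1*107^1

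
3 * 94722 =284166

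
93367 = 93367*1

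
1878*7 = 13146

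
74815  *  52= 3890380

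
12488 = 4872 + 7616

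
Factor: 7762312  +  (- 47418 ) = 7714894 = 2^1*11^1 * 350677^1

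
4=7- 3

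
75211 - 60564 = 14647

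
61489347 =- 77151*(- 797) 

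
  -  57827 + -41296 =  - 99123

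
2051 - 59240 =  - 57189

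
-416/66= - 208/33 = - 6.30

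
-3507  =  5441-8948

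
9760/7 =1394 + 2/7 = 1394.29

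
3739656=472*7923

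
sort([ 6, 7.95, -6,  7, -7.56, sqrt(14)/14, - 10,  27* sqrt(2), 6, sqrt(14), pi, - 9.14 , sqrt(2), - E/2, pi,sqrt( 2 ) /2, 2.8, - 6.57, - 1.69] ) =[-10,-9.14, - 7.56, - 6.57,-6, - 1.69,-E/2,  sqrt(14)/14, sqrt(2 )/2, sqrt(2),  2.8, pi, pi,  sqrt(14), 6,  6 , 7,7.95 , 27*  sqrt (2 )]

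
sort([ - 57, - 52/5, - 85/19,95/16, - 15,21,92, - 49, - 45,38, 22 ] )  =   [- 57, - 49, - 45, - 15, - 52/5, - 85/19, 95/16, 21, 22, 38, 92]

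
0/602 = 0 = 0.00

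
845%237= 134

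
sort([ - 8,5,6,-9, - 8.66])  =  [-9,- 8.66, - 8,5, 6]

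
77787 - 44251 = 33536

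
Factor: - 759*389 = -295251 =- 3^1*11^1 * 23^1*389^1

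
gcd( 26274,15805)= 29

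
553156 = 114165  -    -  438991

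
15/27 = 5/9=0.56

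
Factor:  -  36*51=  - 2^2*3^3 * 17^1=- 1836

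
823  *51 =41973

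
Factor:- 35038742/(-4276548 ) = 17519371/2138274 = 2^( - 1 )*3^( - 2)*31^1*211^(  -  1 )*491^1*563^ ( - 1)*1151^1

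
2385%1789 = 596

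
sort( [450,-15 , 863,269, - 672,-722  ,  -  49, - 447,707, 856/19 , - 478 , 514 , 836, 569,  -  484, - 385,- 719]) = [ - 722 , - 719, - 672, - 484, - 478, - 447,-385, - 49, - 15, 856/19, 269, 450,514,  569, 707, 836,863]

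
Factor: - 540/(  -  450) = 6/5 = 2^1*3^1*5^(  -  1)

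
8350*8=66800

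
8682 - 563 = 8119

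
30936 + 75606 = 106542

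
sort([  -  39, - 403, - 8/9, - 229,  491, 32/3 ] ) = [-403, - 229 ,  -  39, -8/9,  32/3,491] 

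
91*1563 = 142233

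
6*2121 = 12726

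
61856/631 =61856/631  =  98.03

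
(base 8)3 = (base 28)3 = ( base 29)3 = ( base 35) 3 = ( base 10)3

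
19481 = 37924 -18443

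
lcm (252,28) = 252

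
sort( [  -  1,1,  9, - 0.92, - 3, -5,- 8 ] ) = [  -  8,  -  5, - 3, - 1 , - 0.92,1, 9 ]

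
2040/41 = 2040/41= 49.76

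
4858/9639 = 694/1377 = 0.50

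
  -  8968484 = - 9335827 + 367343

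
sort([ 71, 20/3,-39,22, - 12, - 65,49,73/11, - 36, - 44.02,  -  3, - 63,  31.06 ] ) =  [ - 65, - 63, - 44.02, - 39, - 36, - 12, - 3,  73/11,20/3,22 , 31.06, 49, 71 ]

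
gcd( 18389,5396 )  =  71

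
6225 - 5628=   597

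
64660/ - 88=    - 16165/22 = -734.77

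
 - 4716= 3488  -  8204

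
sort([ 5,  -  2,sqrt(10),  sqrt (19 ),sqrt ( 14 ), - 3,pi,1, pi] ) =[- 3,  -  2, 1, pi,  pi,sqrt( 10),sqrt( 14),  sqrt(19),5]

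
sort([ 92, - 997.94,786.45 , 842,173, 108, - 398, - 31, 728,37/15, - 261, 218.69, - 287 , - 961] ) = [ - 997.94 ,-961, - 398, - 287,  -  261,-31,  37/15,  92,108,173,218.69,  728 , 786.45,842] 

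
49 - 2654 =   -  2605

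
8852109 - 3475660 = 5376449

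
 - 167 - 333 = - 500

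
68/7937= 68/7937 = 0.01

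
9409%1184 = 1121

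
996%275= 171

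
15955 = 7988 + 7967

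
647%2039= 647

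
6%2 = 0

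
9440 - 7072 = 2368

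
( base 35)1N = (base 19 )31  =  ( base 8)72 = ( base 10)58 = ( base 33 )1p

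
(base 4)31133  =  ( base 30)sn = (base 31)rq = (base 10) 863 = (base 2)1101011111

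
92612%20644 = 10036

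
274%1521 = 274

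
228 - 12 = 216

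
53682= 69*778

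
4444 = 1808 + 2636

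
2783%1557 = 1226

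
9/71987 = 9/71987=0.00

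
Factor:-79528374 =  - 2^1*3^2*4418243^1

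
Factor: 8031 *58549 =470207019 = 3^1*2677^1*58549^1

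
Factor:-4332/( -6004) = 3^1 * 19^1 *79^( - 1) = 57/79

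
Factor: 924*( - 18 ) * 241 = - 2^3*  3^3*7^1*11^1*241^1 =- 4008312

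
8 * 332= 2656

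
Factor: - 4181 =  - 37^1 * 113^1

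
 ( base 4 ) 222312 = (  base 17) 985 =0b101010110110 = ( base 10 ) 2742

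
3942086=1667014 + 2275072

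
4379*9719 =42559501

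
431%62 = 59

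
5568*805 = 4482240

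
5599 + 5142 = 10741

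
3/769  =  3/769  =  0.00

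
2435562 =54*45103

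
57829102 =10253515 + 47575587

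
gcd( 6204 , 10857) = 1551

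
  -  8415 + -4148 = - 12563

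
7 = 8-1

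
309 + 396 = 705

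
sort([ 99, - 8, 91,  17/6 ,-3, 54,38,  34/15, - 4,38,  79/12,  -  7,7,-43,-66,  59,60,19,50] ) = [ - 66, - 43, - 8, - 7,  -  4,-3  ,  34/15,17/6 , 79/12,7,  19,38, 38, 50, 54 , 59, 60,91 , 99] 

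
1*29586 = 29586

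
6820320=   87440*78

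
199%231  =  199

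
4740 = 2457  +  2283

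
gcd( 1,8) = 1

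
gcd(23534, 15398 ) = 2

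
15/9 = 1+2/3 =1.67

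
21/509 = 21/509 = 0.04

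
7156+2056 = 9212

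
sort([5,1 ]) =[ 1, 5 ] 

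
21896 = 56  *391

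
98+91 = 189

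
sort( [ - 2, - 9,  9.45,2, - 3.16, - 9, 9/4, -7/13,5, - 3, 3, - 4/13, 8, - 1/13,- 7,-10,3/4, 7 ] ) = [-10, - 9, - 9,-7, - 3.16, - 3, - 2, - 7/13, - 4/13, - 1/13,3/4, 2,9/4,  3, 5, 7 , 8, 9.45 ] 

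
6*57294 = 343764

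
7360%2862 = 1636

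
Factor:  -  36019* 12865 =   -  5^1 * 31^1 * 83^1 *181^1* 199^1 = -463384435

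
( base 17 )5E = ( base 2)1100011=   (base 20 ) 4J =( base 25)3O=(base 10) 99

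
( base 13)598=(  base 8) 1712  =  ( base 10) 970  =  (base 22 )202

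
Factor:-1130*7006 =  - 2^2* 5^1*31^1* 113^2 = -  7916780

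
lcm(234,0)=0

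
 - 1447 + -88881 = -90328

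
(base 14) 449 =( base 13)504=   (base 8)1521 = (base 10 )849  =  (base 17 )2FG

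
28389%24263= 4126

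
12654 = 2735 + 9919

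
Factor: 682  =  2^1*11^1*31^1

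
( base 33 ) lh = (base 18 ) 238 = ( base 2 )1011000110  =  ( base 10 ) 710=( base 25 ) 13a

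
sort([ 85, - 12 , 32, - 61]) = [ - 61, - 12,32,85 ]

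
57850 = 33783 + 24067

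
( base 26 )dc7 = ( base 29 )ao1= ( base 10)9107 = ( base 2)10001110010011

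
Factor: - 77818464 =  -2^5*3^2*47^1 * 5749^1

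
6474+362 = 6836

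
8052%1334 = 48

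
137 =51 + 86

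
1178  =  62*19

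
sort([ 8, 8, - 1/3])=[ - 1/3, 8,8]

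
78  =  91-13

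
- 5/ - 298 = 5/298= 0.02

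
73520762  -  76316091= - 2795329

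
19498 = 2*9749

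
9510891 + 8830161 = 18341052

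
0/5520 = 0 = 0.00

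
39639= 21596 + 18043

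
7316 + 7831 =15147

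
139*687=95493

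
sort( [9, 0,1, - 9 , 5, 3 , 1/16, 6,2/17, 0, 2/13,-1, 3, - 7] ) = [- 9, - 7, - 1  ,  0, 0,  1/16,2/17, 2/13, 1, 3, 3,5, 6 , 9 ]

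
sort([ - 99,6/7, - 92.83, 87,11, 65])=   [ - 99,-92.83,6/7, 11,65, 87] 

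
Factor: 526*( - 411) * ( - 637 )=2^1*3^1*7^2*13^1 * 137^1*263^1 = 137710482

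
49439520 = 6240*7923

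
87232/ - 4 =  - 21808 + 0/1 =- 21808.00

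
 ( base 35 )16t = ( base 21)36F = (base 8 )2670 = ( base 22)30c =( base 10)1464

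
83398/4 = 41699/2 = 20849.50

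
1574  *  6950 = 10939300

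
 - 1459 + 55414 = 53955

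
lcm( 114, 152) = 456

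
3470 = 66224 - 62754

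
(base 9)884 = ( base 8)1324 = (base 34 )LA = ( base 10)724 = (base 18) 244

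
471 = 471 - 0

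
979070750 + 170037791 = 1149108541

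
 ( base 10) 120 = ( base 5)440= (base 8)170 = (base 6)320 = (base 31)3R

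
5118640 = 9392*545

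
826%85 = 61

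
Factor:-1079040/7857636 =-2^6*5^1*281^1  *654803^( - 1 ) = - 89920/654803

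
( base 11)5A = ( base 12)55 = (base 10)65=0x41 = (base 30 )25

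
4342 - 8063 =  - 3721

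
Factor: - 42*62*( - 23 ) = 59892 = 2^2*3^1*7^1*23^1 * 31^1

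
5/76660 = 1/15332 = 0.00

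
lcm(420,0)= 0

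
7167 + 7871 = 15038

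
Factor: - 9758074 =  - 2^1*383^1* 12739^1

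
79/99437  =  79/99437 = 0.00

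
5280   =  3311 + 1969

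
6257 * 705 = 4411185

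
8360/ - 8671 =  - 8360/8671 = - 0.96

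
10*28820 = 288200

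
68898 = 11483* 6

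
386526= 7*55218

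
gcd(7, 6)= 1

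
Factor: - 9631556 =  - 2^2*11^1*19^1 * 41^1*281^1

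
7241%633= 278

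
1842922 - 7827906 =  - 5984984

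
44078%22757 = 21321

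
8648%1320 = 728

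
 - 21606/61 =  - 21606/61= - 354.20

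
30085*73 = 2196205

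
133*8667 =1152711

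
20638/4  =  5159 + 1/2 = 5159.50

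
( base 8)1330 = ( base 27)qq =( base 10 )728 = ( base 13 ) 440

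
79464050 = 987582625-908118575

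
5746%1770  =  436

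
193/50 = 3 + 43/50 = 3.86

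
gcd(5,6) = 1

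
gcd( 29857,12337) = 73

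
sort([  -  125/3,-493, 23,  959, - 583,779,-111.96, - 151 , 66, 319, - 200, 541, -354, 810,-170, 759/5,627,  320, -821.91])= [  -  821.91, - 583, - 493, - 354 , - 200,-170, - 151 , - 111.96,-125/3,23,66, 759/5, 319,320, 541, 627 , 779,810, 959 ] 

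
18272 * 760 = 13886720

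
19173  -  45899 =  - 26726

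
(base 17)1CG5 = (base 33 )7VC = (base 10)8658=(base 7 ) 34146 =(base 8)20722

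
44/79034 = 22/39517= 0.00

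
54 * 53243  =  2875122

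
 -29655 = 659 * ( - 45)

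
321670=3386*95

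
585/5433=195/1811 = 0.11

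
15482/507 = 15482/507 = 30.54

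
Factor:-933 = -3^1*311^1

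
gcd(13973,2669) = 157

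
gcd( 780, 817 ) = 1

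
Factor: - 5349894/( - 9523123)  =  2^1*3^1*11^2*19^(-1 ) * 7369^1*501217^ (-1 ) 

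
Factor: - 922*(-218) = 200996 = 2^2*109^1*461^1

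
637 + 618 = 1255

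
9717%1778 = 827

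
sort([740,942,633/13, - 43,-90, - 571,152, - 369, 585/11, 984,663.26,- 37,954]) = [ - 571, - 369 , - 90, - 43, - 37,633/13,585/11,152, 663.26,740, 942,954,984]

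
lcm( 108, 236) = 6372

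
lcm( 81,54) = 162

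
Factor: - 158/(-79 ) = 2 = 2^1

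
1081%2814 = 1081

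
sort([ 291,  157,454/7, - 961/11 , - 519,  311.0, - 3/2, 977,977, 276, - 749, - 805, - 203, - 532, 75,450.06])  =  [ - 805, - 749, - 532,- 519,-203, - 961/11, - 3/2, 454/7, 75 , 157, 276 , 291, 311.0,450.06,977, 977 ] 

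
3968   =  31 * 128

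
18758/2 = 9379 =9379.00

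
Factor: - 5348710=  - 2^1*5^1*17^1*73^1*431^1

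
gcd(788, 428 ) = 4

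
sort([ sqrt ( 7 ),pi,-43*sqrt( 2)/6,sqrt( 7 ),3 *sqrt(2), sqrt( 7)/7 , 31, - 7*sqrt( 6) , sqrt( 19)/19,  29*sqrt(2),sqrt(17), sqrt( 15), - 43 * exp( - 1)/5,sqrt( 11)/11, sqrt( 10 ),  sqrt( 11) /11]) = [ - 7*sqrt( 6), - 43*sqrt( 2 )/6, - 43*exp( - 1 ) /5,sqrt( 19)/19,  sqrt( 11)/11,sqrt( 11) /11,sqrt( 7 ) /7,  sqrt( 7),  sqrt( 7 ), pi,sqrt( 10 ),  sqrt( 15 ),sqrt( 17), 3 * sqrt( 2) , 31, 29*sqrt( 2 ) ]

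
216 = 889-673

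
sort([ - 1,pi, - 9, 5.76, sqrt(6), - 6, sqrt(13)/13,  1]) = [  -  9, - 6,-1, sqrt ( 13)/13,1, sqrt(6),pi , 5.76]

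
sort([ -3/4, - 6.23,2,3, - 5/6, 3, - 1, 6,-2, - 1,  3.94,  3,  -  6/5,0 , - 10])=[ - 10 ,  -  6.23 , - 2, - 6/5, - 1, - 1, - 5/6, - 3/4,0, 2 , 3,3,3, 3.94,  6]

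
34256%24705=9551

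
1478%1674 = 1478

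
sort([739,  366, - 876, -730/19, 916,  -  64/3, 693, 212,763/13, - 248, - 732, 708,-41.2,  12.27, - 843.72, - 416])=[ - 876, - 843.72  , - 732, - 416,- 248,-41.2 ,  -  730/19 , - 64/3,  12.27, 763/13,212,  366,693,  708,739,916 ] 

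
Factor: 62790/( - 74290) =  - 3^1 *7^1*13^1*17^( - 1)*19^( - 1) = - 273/323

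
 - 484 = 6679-7163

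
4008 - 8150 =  - 4142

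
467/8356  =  467/8356 =0.06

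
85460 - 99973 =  - 14513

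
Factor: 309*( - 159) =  - 3^2*53^1*103^1 = -49131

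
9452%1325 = 177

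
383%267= 116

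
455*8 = 3640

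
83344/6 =41672/3=13890.67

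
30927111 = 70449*439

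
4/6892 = 1/1723 = 0.00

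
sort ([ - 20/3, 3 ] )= [ - 20/3,3 ] 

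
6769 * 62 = 419678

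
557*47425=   26415725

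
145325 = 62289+83036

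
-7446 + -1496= - 8942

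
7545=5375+2170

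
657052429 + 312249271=969301700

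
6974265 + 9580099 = 16554364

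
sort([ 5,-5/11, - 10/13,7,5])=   [-10/13, - 5/11,5, 5,7]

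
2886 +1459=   4345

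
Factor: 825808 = 2^4 *51613^1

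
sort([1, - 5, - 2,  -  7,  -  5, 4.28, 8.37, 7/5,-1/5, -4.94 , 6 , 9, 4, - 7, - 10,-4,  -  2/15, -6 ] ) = [ - 10, - 7,-7, - 6, - 5,-5, - 4.94,  -  4, - 2,- 1/5, - 2/15, 1, 7/5, 4,4.28, 6, 8.37, 9 ]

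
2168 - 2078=90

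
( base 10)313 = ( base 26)c1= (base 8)471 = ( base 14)185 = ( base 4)10321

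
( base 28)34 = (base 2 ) 1011000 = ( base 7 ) 154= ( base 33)2m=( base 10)88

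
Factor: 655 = 5^1*131^1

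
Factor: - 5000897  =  -11^1*454627^1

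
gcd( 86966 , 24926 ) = 22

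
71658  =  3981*18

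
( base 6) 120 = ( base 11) 44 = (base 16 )30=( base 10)48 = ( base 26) 1M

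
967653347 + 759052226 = 1726705573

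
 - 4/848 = -1 + 211/212 = - 0.00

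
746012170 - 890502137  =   - 144489967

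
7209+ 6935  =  14144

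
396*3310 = 1310760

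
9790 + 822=10612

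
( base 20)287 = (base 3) 1022211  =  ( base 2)1111000111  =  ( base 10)967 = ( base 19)2CH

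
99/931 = 99/931=0.11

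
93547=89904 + 3643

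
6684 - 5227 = 1457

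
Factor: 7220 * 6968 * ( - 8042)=-2^6 * 5^1*13^1*19^2 * 67^1*4021^1=   - 404584656320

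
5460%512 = 340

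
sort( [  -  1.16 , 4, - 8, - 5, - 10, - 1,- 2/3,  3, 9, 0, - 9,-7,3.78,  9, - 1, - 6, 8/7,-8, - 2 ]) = [ - 10, - 9,  -  8, - 8, - 7,-6,-5, - 2,-1.16,-1, -1,-2/3,0, 8/7,  3, 3.78,4,  9, 9]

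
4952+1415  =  6367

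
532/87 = 6 + 10/87 = 6.11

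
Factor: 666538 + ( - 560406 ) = 106132 = 2^2*13^2*157^1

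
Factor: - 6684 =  - 2^2*3^1*557^1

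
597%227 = 143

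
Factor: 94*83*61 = 475922 = 2^1 * 47^1*61^1*83^1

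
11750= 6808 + 4942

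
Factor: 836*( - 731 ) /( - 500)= 5^(-3 )*11^1*17^1*19^1*43^1 = 152779/125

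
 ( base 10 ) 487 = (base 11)403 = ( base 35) dw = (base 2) 111100111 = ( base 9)601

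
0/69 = 0 = 0.00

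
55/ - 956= - 55/956=- 0.06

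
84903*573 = 48649419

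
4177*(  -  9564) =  - 39948828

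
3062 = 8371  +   - 5309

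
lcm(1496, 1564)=34408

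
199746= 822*243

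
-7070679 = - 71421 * 99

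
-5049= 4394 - 9443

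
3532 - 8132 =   -  4600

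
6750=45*150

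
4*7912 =31648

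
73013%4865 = 38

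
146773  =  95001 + 51772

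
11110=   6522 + 4588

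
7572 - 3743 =3829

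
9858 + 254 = 10112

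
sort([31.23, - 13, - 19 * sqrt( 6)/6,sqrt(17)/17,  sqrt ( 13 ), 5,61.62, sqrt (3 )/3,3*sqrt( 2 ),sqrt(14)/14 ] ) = [  -  13, - 19 * sqrt( 6 ) /6, sqrt( 17)/17,sqrt( 14)/14,sqrt( 3) /3,sqrt(13),3*sqrt(2) , 5,31.23,61.62 ]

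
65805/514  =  128  +  13/514= 128.03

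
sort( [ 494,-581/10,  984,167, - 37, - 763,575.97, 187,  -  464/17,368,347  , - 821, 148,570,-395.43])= [ -821,-763,  -  395.43, -581/10, - 37, - 464/17,148, 167, 187, 347, 368,494, 570 , 575.97,984] 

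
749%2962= 749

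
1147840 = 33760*34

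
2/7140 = 1/3570 = 0.00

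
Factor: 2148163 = 2148163^1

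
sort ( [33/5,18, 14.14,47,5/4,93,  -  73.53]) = [ - 73.53,5/4,33/5 , 14.14, 18,  47,93]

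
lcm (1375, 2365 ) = 59125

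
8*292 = 2336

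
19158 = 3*6386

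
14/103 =14/103 = 0.14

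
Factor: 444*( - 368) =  - 2^6*3^1*23^1*37^1 = - 163392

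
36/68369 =36/68369 = 0.00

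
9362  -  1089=8273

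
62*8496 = 526752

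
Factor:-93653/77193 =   -  3^(  -  4)  *  7^1*17^1  *787^1*953^( - 1 ) 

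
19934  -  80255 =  - 60321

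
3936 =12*328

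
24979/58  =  430 + 39/58 = 430.67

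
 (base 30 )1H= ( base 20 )27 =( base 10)47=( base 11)43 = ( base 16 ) 2f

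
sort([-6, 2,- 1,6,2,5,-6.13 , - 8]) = [ - 8, - 6.13,  -  6,-1, 2, 2,  5, 6 ]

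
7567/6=7567/6 = 1261.17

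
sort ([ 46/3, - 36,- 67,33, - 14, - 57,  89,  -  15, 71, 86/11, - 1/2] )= [ - 67 , - 57, - 36, - 15, - 14, - 1/2,  86/11,  46/3  ,  33, 71, 89 ] 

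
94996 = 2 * 47498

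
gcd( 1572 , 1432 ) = 4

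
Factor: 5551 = 7^1*13^1 * 61^1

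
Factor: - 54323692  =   - 2^2*223^1*60901^1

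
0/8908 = 0 = 0.00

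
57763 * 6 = 346578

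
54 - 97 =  - 43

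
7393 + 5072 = 12465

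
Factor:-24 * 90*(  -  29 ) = 2^4*3^3*5^1*29^1= 62640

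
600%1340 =600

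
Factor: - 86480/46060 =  - 2^2*7^( - 2) *23^1 = -92/49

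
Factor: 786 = 2^1*3^1*131^1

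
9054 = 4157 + 4897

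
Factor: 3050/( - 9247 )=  - 2^1*5^2*7^( - 1)*61^1*1321^(  -  1 )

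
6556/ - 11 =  - 596 + 0/1 = - 596.00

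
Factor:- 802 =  - 2^1 * 401^1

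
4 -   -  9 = 13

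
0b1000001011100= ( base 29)4sc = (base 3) 12202010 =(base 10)4188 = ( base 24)76c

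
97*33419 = 3241643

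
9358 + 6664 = 16022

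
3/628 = 3/628 = 0.00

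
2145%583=396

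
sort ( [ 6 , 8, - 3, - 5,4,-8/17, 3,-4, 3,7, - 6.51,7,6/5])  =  [ - 6.51, - 5,- 4 , - 3, -8/17, 6/5,3, 3,4,6, 7,7, 8 ] 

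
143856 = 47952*3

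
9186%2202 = 378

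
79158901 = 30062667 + 49096234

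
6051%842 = 157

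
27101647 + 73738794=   100840441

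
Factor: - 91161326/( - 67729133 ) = 2^1*29^1*271^(-1)*249923^( - 1 )*1571747^1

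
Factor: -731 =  - 17^1* 43^1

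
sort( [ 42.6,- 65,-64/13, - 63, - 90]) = [- 90,-65, - 63 , - 64/13 , 42.6]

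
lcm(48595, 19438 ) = 97190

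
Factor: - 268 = -2^2*67^1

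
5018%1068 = 746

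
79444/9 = 79444/9 = 8827.11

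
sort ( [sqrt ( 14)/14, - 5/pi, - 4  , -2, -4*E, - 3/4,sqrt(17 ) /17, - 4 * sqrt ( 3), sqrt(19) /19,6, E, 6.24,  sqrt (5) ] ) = [-4*E, - 4*sqrt ( 3), - 4, - 2, - 5/pi , - 3/4, sqrt(19 ) /19,sqrt(17 ) /17,sqrt( 14)/14 , sqrt( 5 ), E,6,6.24]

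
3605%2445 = 1160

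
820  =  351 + 469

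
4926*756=3724056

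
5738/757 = 5738/757=7.58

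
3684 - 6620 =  - 2936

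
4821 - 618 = 4203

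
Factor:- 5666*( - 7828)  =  44353448 = 2^3*19^1*103^1*2833^1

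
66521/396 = 167 + 389/396 = 167.98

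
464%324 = 140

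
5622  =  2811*2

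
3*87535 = 262605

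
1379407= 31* 44497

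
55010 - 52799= 2211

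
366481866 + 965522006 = 1332003872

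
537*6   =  3222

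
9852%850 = 502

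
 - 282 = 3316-3598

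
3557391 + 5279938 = 8837329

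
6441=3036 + 3405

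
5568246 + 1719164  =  7287410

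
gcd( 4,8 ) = 4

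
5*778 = 3890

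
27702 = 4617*6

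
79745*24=1913880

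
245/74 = 3 + 23/74 = 3.31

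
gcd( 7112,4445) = 889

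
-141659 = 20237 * ( - 7) 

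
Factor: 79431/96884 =2^( - 2 )* 3^1*11^1*29^1 * 53^(-1) * 83^1*457^(-1) 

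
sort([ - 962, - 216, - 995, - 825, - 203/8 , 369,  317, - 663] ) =[ - 995 , -962, - 825, - 663, - 216, - 203/8,317, 369]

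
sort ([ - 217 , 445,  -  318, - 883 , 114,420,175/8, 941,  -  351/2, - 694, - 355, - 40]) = [ - 883, - 694, - 355,-318, - 217 ,-351/2, - 40,175/8, 114 , 420,445, 941]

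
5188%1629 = 301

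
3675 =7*525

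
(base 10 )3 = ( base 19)3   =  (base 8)3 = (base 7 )3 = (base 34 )3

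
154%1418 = 154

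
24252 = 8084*3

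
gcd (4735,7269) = 1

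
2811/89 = 2811/89  =  31.58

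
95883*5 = 479415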